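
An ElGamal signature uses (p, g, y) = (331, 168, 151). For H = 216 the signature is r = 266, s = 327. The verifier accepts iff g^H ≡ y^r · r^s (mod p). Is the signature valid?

Left side g^H mod p:
168^2 = 28224 ≡ 89
168^4 ≡ 89^2 = 7921 ≡ 308
168^8 ≡ 308^2 = 94864 ≡ 198
168^16 ≡ 198^2 = 39204 ≡ 146
168^32 ≡ 146^2 = 21316 ≡ 132
168^64 ≡ 132^2 = 17424 ≡ 212
168^128 ≡ 212^2 = 44944 ≡ 259
216 = 128 + 64 + 16 + 8, so 168^216 ≡ 259·212·146·198 ≡ 85 (mod 331)
Right side y^r · r^s mod p:
151^2 = 22801 ≡ 293
151^4 ≡ 293^2 = 85849 ≡ 120
151^8 ≡ 120^2 = 14400 ≡ 167
151^16 ≡ 167^2 = 27889 ≡ 85
151^32 ≡ 85^2 = 7225 ≡ 274
151^64 ≡ 274^2 = 75076 ≡ 270
151^128 ≡ 270^2 = 72900 ≡ 80
151^256 ≡ 80^2 = 6400 ≡ 111
266 = 256 + 8 + 2, so 151^266 ≡ 111·167·293 ≡ 293 (mod 331)
266^2 = 70756 ≡ 253
266^4 ≡ 253^2 = 64009 ≡ 126
266^8 ≡ 126^2 = 15876 ≡ 319
266^16 ≡ 319^2 = 101761 ≡ 144
266^32 ≡ 144^2 = 20736 ≡ 214
266^64 ≡ 214^2 = 45796 ≡ 118
266^128 ≡ 118^2 = 13924 ≡ 22
266^256 ≡ 22^2 = 484 ≡ 153
327 = 256 + 64 + 4 + 2 + 1, so 266^327 ≡ 153·118·126·253·266 ≡ 186 (mod 331)
293·186 = 54498 ≡ 214 (mod 331)
85 ≠ 214, so verification fails.

invalid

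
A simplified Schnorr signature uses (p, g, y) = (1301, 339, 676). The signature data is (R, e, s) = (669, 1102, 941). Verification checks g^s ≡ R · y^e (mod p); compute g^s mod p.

1134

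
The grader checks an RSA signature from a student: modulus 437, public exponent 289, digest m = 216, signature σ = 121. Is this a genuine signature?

σ^2 ≡ 121^2 = 14641 ≡ 220
σ^4 ≡ 220^2 = 48400 ≡ 330
σ^8 ≡ 330^2 = 108900 ≡ 87
σ^16 ≡ 87^2 = 7569 ≡ 140
σ^32 ≡ 140^2 = 19600 ≡ 372
σ^64 ≡ 372^2 = 138384 ≡ 292
σ^128 ≡ 292^2 = 85264 ≡ 49
σ^256 ≡ 49^2 = 2401 ≡ 216
289 = 256 + 32 + 1, so σ^289 ≡ 216·372·121 ≡ 216 (mod 437)
σ^289 mod 437 = 216 matches m.

genuine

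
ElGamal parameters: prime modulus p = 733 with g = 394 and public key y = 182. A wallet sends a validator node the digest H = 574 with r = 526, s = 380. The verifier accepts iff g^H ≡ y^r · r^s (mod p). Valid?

yes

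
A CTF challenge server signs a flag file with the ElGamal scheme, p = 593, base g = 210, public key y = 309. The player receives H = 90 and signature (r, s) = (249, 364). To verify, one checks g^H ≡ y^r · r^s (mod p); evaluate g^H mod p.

210^2 = 44100 ≡ 218
210^4 ≡ 218^2 = 47524 ≡ 84
210^8 ≡ 84^2 = 7056 ≡ 533
210^16 ≡ 533^2 = 284089 ≡ 42
210^32 ≡ 42^2 = 1764 ≡ 578
210^64 ≡ 578^2 = 334084 ≡ 225
90 = 64 + 16 + 8 + 2, so 210^90 ≡ 225·42·533·218 ≡ 106 (mod 593)

106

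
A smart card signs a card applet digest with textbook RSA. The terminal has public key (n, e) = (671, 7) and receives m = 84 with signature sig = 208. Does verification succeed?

Squares mod 671: sig^1≡208, sig^2≡320, sig^4≡408
7 = 4 + 2 + 1, so sig^7 ≡ 408·320·208 ≡ 439 (mod 671)
439 ≠ 84, so verification fails.

fails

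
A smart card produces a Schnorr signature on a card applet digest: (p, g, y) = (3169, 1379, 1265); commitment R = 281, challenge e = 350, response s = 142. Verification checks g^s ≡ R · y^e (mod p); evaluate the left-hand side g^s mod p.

Squares mod 3169: 1379^1≡1379, 1379^2≡241, 1379^4≡1039, 1379^8≡2061, 1379^16≡1261, 1379^32≡2452, 1379^64≡711, 1379^128≡1650
142 = 128 + 8 + 4 + 2, so 1379^142 ≡ 1650·2061·1039·241 ≡ 2348 (mod 3169)

2348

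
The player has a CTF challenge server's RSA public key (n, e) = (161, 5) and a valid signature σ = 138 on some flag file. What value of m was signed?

σ^2 ≡ 138^2 = 19044 ≡ 46
σ^4 ≡ 46^2 = 2116 ≡ 23
5 = 4 + 1, so σ^5 ≡ 23·138 ≡ 115 (mod 161)

115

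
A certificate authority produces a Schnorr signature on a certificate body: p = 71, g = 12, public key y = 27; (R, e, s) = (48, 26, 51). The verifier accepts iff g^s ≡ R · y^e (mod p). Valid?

yes

g^s mod p:
12^51 mod 71 = 43
R · y^e mod p:
27^26 mod 71 = 29
48·29 = 1392 ≡ 43 (mod 71)
43 ≡ 43 (mod 71); signature holds.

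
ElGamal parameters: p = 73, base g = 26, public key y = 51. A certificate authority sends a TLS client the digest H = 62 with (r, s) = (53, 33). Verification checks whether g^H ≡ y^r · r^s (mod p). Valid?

Left side g^H mod p:
26^2 = 676 ≡ 19
26^4 ≡ 19^2 = 361 ≡ 69
26^8 ≡ 69^2 = 4761 ≡ 16
26^16 ≡ 16^2 = 256 ≡ 37
26^32 ≡ 37^2 = 1369 ≡ 55
62 = 32 + 16 + 8 + 4 + 2, so 26^62 ≡ 55·37·16·69·19 ≡ 67 (mod 73)
Right side y^r · r^s mod p:
51^2 = 2601 ≡ 46
51^4 ≡ 46^2 = 2116 ≡ 72
51^8 ≡ 72^2 = 5184 ≡ 1
51^16 ≡ 1^2 = 1
51^32 ≡ 1^2 = 1
53 = 32 + 16 + 4 + 1, so 51^53 ≡ 1·1·72·51 ≡ 22 (mod 73)
53^2 = 2809 ≡ 35
53^4 ≡ 35^2 = 1225 ≡ 57
53^8 ≡ 57^2 = 3249 ≡ 37
53^16 ≡ 37^2 = 1369 ≡ 55
53^32 ≡ 55^2 = 3025 ≡ 32
33 = 32 + 1, so 53^33 ≡ 32·53 ≡ 17 (mod 73)
22·17 = 374 ≡ 9 (mod 73)
67 ≠ 9, so verification fails.

no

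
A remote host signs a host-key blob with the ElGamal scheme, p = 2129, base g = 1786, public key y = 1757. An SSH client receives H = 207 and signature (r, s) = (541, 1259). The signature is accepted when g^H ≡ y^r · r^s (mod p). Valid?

yes

Left side g^H mod p:
Squares mod 2129: 1786^1≡1786, 1786^2≡554, 1786^4≡340, 1786^8≡634, 1786^16≡1704, 1786^32≡1789, 1786^64≡634, 1786^128≡1704
207 = 128 + 64 + 8 + 4 + 2 + 1, so 1786^207 ≡ 1704·634·634·340·554·1786 ≡ 225 (mod 2129)
Right side y^r · r^s mod p:
Squares mod 2129: 1757^1≡1757, 1757^2≡2128, 1757^4≡1, 1757^8≡1, 1757^16≡1, 1757^32≡1, 1757^64≡1, 1757^128≡1, 1757^256≡1, 1757^512≡1
541 = 512 + 16 + 8 + 4 + 1, so 1757^541 ≡ 1·1·1·1·1757 ≡ 1757 (mod 2129)
Squares mod 2129: 541^1≡541, 541^2≡1008, 541^4≡531, 541^8≡933, 541^16≡1857, 541^32≡1598, 541^64≡933, 541^128≡1857, 541^256≡1598, 541^512≡933, 541^1024≡1857
1259 = 1024 + 128 + 64 + 32 + 8 + 2 + 1, so 541^1259 ≡ 1857·1857·933·1598·933·1008·541 ≡ 669 (mod 2129)
1757·669 = 1175433 ≡ 225 (mod 2129)
225 ≡ 225 (mod 2129), so the signature is genuine.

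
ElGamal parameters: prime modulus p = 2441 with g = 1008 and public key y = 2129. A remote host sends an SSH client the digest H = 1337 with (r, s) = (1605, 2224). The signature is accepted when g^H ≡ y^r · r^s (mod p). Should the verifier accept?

reject

Left side g^H mod p:
1008^2 = 1016064 ≡ 608
1008^4 ≡ 608^2 = 369664 ≡ 1073
1008^8 ≡ 1073^2 = 1151329 ≡ 1618
1008^16 ≡ 1618^2 = 2617924 ≡ 1172
1008^32 ≡ 1172^2 = 1373584 ≡ 1742
1008^64 ≡ 1742^2 = 3034564 ≡ 401
1008^128 ≡ 401^2 = 160801 ≡ 2136
1008^256 ≡ 2136^2 = 4562496 ≡ 267
1008^512 ≡ 267^2 = 71289 ≡ 500
1008^1024 ≡ 500^2 = 250000 ≡ 1018
1337 = 1024 + 256 + 32 + 16 + 8 + 1, so 1008^1337 ≡ 1018·267·1742·1172·1618·1008 ≡ 1630 (mod 2441)
Right side y^r · r^s mod p:
2129^2 = 4532641 ≡ 2145
2129^4 ≡ 2145^2 = 4601025 ≡ 2181
2129^8 ≡ 2181^2 = 4756761 ≡ 1693
2129^16 ≡ 1693^2 = 2866249 ≡ 515
2129^32 ≡ 515^2 = 265225 ≡ 1597
2129^64 ≡ 1597^2 = 2550409 ≡ 2005
2129^128 ≡ 2005^2 = 4020025 ≡ 2139
2129^256 ≡ 2139^2 = 4575321 ≡ 887
2129^512 ≡ 887^2 = 786769 ≡ 767
2129^1024 ≡ 767^2 = 588289 ≡ 8
1605 = 1024 + 512 + 64 + 4 + 1, so 2129^1605 ≡ 8·767·2005·2181·2129 ≡ 711 (mod 2441)
1605^2 = 2576025 ≡ 770
1605^4 ≡ 770^2 = 592900 ≡ 2178
1605^8 ≡ 2178^2 = 4743684 ≡ 821
1605^16 ≡ 821^2 = 674041 ≡ 325
1605^32 ≡ 325^2 = 105625 ≡ 662
1605^64 ≡ 662^2 = 438244 ≡ 1305
1605^128 ≡ 1305^2 = 1703025 ≡ 1648
1605^256 ≡ 1648^2 = 2715904 ≡ 1512
1605^512 ≡ 1512^2 = 2286144 ≡ 1368
1605^1024 ≡ 1368^2 = 1871424 ≡ 1618
1605^2048 ≡ 1618^2 = 2617924 ≡ 1172
2224 = 2048 + 128 + 32 + 16, so 1605^2224 ≡ 1172·1648·662·325 ≡ 1383 (mod 2441)
711·1383 = 983313 ≡ 2031 (mod 2441)
1630 ≠ 2031, so verification fails.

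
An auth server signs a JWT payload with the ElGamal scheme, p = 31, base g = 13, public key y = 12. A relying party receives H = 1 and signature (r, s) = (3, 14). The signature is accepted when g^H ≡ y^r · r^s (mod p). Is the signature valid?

Left side g^H mod p:
13^1 mod 31 = 13
Right side y^r · r^s mod p:
12^2 = 144 ≡ 20
3 = 2 + 1, so 12^3 ≡ 20·12 ≡ 23 (mod 31)
3^2 = 9
3^4 ≡ 9^2 = 81 ≡ 19
3^8 ≡ 19^2 = 361 ≡ 20
14 = 8 + 4 + 2, so 3^14 ≡ 20·19·9 ≡ 10 (mod 31)
23·10 = 230 ≡ 13 (mod 31)
13 ≡ 13 (mod 31), so the signature is genuine.

valid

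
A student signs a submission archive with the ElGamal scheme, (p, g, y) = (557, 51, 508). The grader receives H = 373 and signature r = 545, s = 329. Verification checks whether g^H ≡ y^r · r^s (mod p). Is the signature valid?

invalid

Left side g^H mod p:
Squares mod 557: 51^1≡51, 51^2≡373, 51^4≡436, 51^8≡159, 51^16≡216, 51^32≡425, 51^64≡157, 51^128≡141, 51^256≡386
373 = 256 + 64 + 32 + 16 + 4 + 1, so 51^373 ≡ 386·157·425·216·436·51 ≡ 177 (mod 557)
Right side y^r · r^s mod p:
Squares mod 557: 508^1≡508, 508^2≡173, 508^4≡408, 508^8≡478, 508^16≡114, 508^32≡185, 508^64≡248, 508^128≡234, 508^256≡170, 508^512≡493
545 = 512 + 32 + 1, so 508^545 ≡ 493·185·508 ≡ 323 (mod 557)
Squares mod 557: 545^1≡545, 545^2≡144, 545^4≡127, 545^8≡533, 545^16≡19, 545^32≡361, 545^64≡540, 545^128≡289, 545^256≡528
329 = 256 + 64 + 8 + 1, so 545^329 ≡ 528·540·533·545 ≡ 506 (mod 557)
323·506 = 163438 ≡ 237 (mod 557)
177 ≠ 237, so verification fails.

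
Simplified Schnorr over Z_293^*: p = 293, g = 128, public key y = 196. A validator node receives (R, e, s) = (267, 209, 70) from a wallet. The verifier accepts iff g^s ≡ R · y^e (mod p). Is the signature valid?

valid

g^s mod p:
128^2 = 16384 ≡ 269
128^4 ≡ 269^2 = 72361 ≡ 283
128^8 ≡ 283^2 = 80089 ≡ 100
128^16 ≡ 100^2 = 10000 ≡ 38
128^32 ≡ 38^2 = 1444 ≡ 272
128^64 ≡ 272^2 = 73984 ≡ 148
70 = 64 + 4 + 2, so 128^70 ≡ 148·283·269 ≡ 67 (mod 293)
R · y^e mod p:
196^2 = 38416 ≡ 33
196^4 ≡ 33^2 = 1089 ≡ 210
196^8 ≡ 210^2 = 44100 ≡ 150
196^16 ≡ 150^2 = 22500 ≡ 232
196^32 ≡ 232^2 = 53824 ≡ 205
196^64 ≡ 205^2 = 42025 ≡ 126
196^128 ≡ 126^2 = 15876 ≡ 54
209 = 128 + 64 + 16 + 1, so 196^209 ≡ 54·126·232·196 ≡ 189 (mod 293)
267·189 = 50463 ≡ 67 (mod 293)
67 ≡ 67 (mod 293); signature holds.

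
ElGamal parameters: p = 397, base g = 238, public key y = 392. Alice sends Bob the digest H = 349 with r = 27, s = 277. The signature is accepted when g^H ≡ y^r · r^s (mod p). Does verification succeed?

fails

Left side g^H mod p:
238^2 = 56644 ≡ 270
238^4 ≡ 270^2 = 72900 ≡ 249
238^8 ≡ 249^2 = 62001 ≡ 69
238^16 ≡ 69^2 = 4761 ≡ 394
238^32 ≡ 394^2 = 155236 ≡ 9
238^64 ≡ 9^2 = 81
238^128 ≡ 81^2 = 6561 ≡ 209
238^256 ≡ 209^2 = 43681 ≡ 11
349 = 256 + 64 + 16 + 8 + 4 + 1, so 238^349 ≡ 11·81·394·69·249·238 ≡ 50 (mod 397)
Right side y^r · r^s mod p:
392^2 = 153664 ≡ 25
392^4 ≡ 25^2 = 625 ≡ 228
392^8 ≡ 228^2 = 51984 ≡ 374
392^16 ≡ 374^2 = 139876 ≡ 132
27 = 16 + 8 + 2 + 1, so 392^27 ≡ 132·374·25·392 ≡ 365 (mod 397)
27^2 = 729 ≡ 332
27^4 ≡ 332^2 = 110224 ≡ 255
27^8 ≡ 255^2 = 65025 ≡ 314
27^16 ≡ 314^2 = 98596 ≡ 140
27^32 ≡ 140^2 = 19600 ≡ 147
27^64 ≡ 147^2 = 21609 ≡ 171
27^128 ≡ 171^2 = 29241 ≡ 260
27^256 ≡ 260^2 = 67600 ≡ 110
277 = 256 + 16 + 4 + 1, so 27^277 ≡ 110·140·255·27 ≡ 225 (mod 397)
365·225 = 82125 ≡ 343 (mod 397)
50 ≠ 343, so verification fails.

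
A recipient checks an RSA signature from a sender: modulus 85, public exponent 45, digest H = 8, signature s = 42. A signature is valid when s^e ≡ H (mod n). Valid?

no

s^2 ≡ 42^2 = 1764 ≡ 64
s^4 ≡ 64^2 = 4096 ≡ 16
s^8 ≡ 16^2 = 256 ≡ 1
s^16 ≡ 1^2 = 1
s^32 ≡ 1^2 = 1
45 = 32 + 8 + 4 + 1, so s^45 ≡ 1·1·16·42 ≡ 77 (mod 85)
77 ≠ 8, so verification fails.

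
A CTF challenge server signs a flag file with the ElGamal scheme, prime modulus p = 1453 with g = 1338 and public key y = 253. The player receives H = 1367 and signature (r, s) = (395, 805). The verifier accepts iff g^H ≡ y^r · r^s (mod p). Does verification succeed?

Left side g^H mod p:
1338^1367 mod 1453 = 1133
Right side y^r · r^s mod p:
253^395 mod 1453 = 1378
395^805 mod 1453 = 667
1378·667 = 919126 ≡ 830 (mod 1453)
1133 ≠ 830, so verification fails.

fails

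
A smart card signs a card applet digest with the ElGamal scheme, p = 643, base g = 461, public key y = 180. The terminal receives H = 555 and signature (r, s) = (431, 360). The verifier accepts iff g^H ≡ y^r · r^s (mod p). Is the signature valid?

Left side g^H mod p:
Squares mod 643: 461^1≡461, 461^2≡331, 461^4≡251, 461^8≡630, 461^16≡169, 461^32≡269, 461^64≡345, 461^128≡70, 461^256≡399, 461^512≡380
555 = 512 + 32 + 8 + 2 + 1, so 461^555 ≡ 380·269·630·331·461 ≡ 476 (mod 643)
Right side y^r · r^s mod p:
Squares mod 643: 180^1≡180, 180^2≡250, 180^4≡129, 180^8≡566, 180^16≡142, 180^32≡231, 180^64≡635, 180^128≡64, 180^256≡238
431 = 256 + 128 + 32 + 8 + 4 + 2 + 1, so 180^431 ≡ 238·64·231·566·129·250·180 ≡ 633 (mod 643)
Squares mod 643: 431^1≡431, 431^2≡577, 431^4≡498, 431^8≡449, 431^16≡342, 431^32≡581, 431^64≡629, 431^128≡196, 431^256≡479
360 = 256 + 64 + 32 + 8, so 431^360 ≡ 479·629·581·449 ≡ 81 (mod 643)
633·81 = 51273 ≡ 476 (mod 643)
476 ≡ 476 (mod 643), so the signature is genuine.

valid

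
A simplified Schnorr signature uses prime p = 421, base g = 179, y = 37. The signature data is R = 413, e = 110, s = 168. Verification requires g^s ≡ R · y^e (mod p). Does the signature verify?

g^s mod p:
179^2 = 32041 ≡ 45
179^4 ≡ 45^2 = 2025 ≡ 341
179^8 ≡ 341^2 = 116281 ≡ 85
179^16 ≡ 85^2 = 7225 ≡ 68
179^32 ≡ 68^2 = 4624 ≡ 414
179^64 ≡ 414^2 = 171396 ≡ 49
179^128 ≡ 49^2 = 2401 ≡ 296
168 = 128 + 32 + 8, so 179^168 ≡ 296·414·85 ≡ 279 (mod 421)
R · y^e mod p:
37^2 = 1369 ≡ 106
37^4 ≡ 106^2 = 11236 ≡ 290
37^8 ≡ 290^2 = 84100 ≡ 321
37^16 ≡ 321^2 = 103041 ≡ 317
37^32 ≡ 317^2 = 100489 ≡ 291
37^64 ≡ 291^2 = 84681 ≡ 60
110 = 64 + 32 + 8 + 4 + 2, so 37^110 ≡ 60·291·321·290·106 ≡ 51 (mod 421)
413·51 = 21063 ≡ 13 (mod 421)
279 ≠ 13; the check fails.

does not verify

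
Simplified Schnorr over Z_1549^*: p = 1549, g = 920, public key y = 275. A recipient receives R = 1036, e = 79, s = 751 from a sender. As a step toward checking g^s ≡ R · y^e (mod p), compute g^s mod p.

920^2 = 846400 ≡ 646
920^4 ≡ 646^2 = 417316 ≡ 635
920^8 ≡ 635^2 = 403225 ≡ 485
920^16 ≡ 485^2 = 235225 ≡ 1326
920^32 ≡ 1326^2 = 1758276 ≡ 161
920^64 ≡ 161^2 = 25921 ≡ 1137
920^128 ≡ 1137^2 = 1292769 ≡ 903
920^256 ≡ 903^2 = 815409 ≡ 635
920^512 ≡ 635^2 = 403225 ≡ 485
751 = 512 + 128 + 64 + 32 + 8 + 4 + 2 + 1, so 920^751 ≡ 485·903·1137·161·485·635·646·920 ≡ 1433 (mod 1549)

1433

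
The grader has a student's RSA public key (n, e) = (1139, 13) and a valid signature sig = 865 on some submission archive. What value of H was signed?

Squares mod 1139: sig^1≡865, sig^2≡1041, sig^4≡492, sig^8≡596
13 = 8 + 4 + 1, so sig^13 ≡ 596·492·865 ≡ 631 (mod 1139)

631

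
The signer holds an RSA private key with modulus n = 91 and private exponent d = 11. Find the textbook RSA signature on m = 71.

50

m^2 ≡ 71^2 = 5041 ≡ 36
m^4 ≡ 36^2 = 1296 ≡ 22
m^8 ≡ 22^2 = 484 ≡ 29
11 = 8 + 2 + 1, so m^11 ≡ 29·36·71 ≡ 50 (mod 91)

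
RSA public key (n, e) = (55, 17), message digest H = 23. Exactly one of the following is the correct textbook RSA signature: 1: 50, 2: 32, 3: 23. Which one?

3

Candidate 1: Squares mod 55: 50^1≡50, 50^2≡25, 50^4≡20, 50^8≡15, 50^16≡5; 17 = 16 + 1, so 50^17 ≡ 5·50 ≡ 30 (mod 55)
Candidate 2: Squares mod 55: 32^1≡32, 32^2≡34, 32^4≡1, 32^8≡1, 32^16≡1; 17 = 16 + 1, so 32^17 ≡ 1·32 ≡ 32 (mod 55)
Candidate 3: Squares mod 55: 23^1≡23, 23^2≡34, 23^4≡1, 23^8≡1, 23^16≡1; 17 = 16 + 1, so 23^17 ≡ 1·23 ≡ 23 (mod 55)
  → matches H = 23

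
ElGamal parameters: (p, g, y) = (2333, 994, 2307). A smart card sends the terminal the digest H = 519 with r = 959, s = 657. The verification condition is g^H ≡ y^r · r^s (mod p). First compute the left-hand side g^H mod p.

375

994^2 = 988036 ≡ 1177
994^4 ≡ 1177^2 = 1385329 ≡ 1860
994^8 ≡ 1860^2 = 3459600 ≡ 2094
994^16 ≡ 2094^2 = 4384836 ≡ 1129
994^32 ≡ 1129^2 = 1274641 ≡ 823
994^64 ≡ 823^2 = 677329 ≡ 759
994^128 ≡ 759^2 = 576081 ≡ 2163
994^256 ≡ 2163^2 = 4678569 ≡ 904
994^512 ≡ 904^2 = 817216 ≡ 666
519 = 512 + 4 + 2 + 1, so 994^519 ≡ 666·1860·1177·994 ≡ 375 (mod 2333)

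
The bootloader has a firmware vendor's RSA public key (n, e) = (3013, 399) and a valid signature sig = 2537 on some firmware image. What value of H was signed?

sig^2 ≡ 2537^2 = 6436369 ≡ 601
sig^4 ≡ 601^2 = 361201 ≡ 2654
sig^8 ≡ 2654^2 = 7043716 ≡ 2335
sig^16 ≡ 2335^2 = 5452225 ≡ 1708
sig^32 ≡ 1708^2 = 2917264 ≡ 680
sig^64 ≡ 680^2 = 462400 ≡ 1411
sig^128 ≡ 1411^2 = 1990921 ≡ 2341
sig^256 ≡ 2341^2 = 5480281 ≡ 2647
399 = 256 + 128 + 8 + 4 + 2 + 1, so sig^399 ≡ 2647·2341·2335·2654·601·2537 ≡ 1516 (mod 3013)

1516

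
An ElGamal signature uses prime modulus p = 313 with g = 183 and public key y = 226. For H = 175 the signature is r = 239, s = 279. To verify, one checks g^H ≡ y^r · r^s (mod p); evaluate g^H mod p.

183^175 mod 313 = 109

109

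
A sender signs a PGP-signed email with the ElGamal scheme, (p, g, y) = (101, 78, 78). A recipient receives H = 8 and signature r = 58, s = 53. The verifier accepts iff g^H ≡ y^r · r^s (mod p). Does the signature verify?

Left side g^H mod p:
78^2 = 6084 ≡ 24
78^4 ≡ 24^2 = 576 ≡ 71
78^8 ≡ 71^2 = 5041 ≡ 92
Right side y^r · r^s mod p:
78^2 = 6084 ≡ 24
78^4 ≡ 24^2 = 576 ≡ 71
78^8 ≡ 71^2 = 5041 ≡ 92
78^16 ≡ 92^2 = 8464 ≡ 81
78^32 ≡ 81^2 = 6561 ≡ 97
58 = 32 + 16 + 8 + 2, so 78^58 ≡ 97·81·92·24 ≡ 92 (mod 101)
58^2 = 3364 ≡ 31
58^4 ≡ 31^2 = 961 ≡ 52
58^8 ≡ 52^2 = 2704 ≡ 78
58^16 ≡ 78^2 = 6084 ≡ 24
58^32 ≡ 24^2 = 576 ≡ 71
53 = 32 + 16 + 4 + 1, so 58^53 ≡ 71·24·52·58 ≡ 81 (mod 101)
92·81 = 7452 ≡ 79 (mod 101)
92 ≠ 79, so verification fails.

does not verify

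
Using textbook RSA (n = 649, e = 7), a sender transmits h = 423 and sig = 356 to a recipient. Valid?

sig^2 ≡ 356^2 = 126736 ≡ 181
sig^4 ≡ 181^2 = 32761 ≡ 311
7 = 4 + 2 + 1, so sig^7 ≡ 311·181·356 ≡ 423 (mod 649)
Since 423 equals the digest 423, verification succeeds.

yes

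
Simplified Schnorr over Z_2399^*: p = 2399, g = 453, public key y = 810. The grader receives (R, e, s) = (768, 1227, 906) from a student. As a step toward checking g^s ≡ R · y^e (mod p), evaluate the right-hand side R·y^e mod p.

1277

810^1227 mod 2399 = 692
R · y^e ≡ 768·692 = 531456 ≡ 1277 (mod 2399)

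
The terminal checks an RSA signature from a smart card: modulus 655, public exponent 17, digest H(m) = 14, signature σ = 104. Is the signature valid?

valid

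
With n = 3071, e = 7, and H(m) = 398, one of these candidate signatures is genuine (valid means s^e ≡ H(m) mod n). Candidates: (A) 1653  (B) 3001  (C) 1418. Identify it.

A

Candidate A: Squares mod 3071: 1653^1≡1653, 1653^2≡2290, 1653^4≡1903; 7 = 4 + 2 + 1, so 1653^7 ≡ 1903·2290·1653 ≡ 398 (mod 3071)
  → matches H(m) = 398
Candidate B: Squares mod 3071: 3001^1≡3001, 3001^2≡1829, 3001^4≡922; 7 = 4 + 2 + 1, so 3001^7 ≡ 922·1829·3001 ≡ 2509 (mod 3071)
Candidate C: Squares mod 3071: 1418^1≡1418, 1418^2≡2290, 1418^4≡1903; 7 = 4 + 2 + 1, so 1418^7 ≡ 1903·2290·1418 ≡ 2673 (mod 3071)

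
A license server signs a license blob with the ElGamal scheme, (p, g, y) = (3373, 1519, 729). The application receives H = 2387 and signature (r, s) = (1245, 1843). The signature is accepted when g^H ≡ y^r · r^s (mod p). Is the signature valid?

invalid

Left side g^H mod p:
Squares mod 3373: 1519^1≡1519, 1519^2≡229, 1519^4≡1846, 1519^8≡986, 1519^16≡772, 1519^32≡2336, 1519^64≡2755, 1519^128≡775, 1519^256≡231, 1519^512≡2766, 1519^1024≡792, 1519^2048≡3259
2387 = 2048 + 256 + 64 + 16 + 2 + 1, so 1519^2387 ≡ 3259·231·2755·772·229·1519 ≡ 852 (mod 3373)
Right side y^r · r^s mod p:
Squares mod 3373: 729^1≡729, 729^2≡1880, 729^4≡2869, 729^8≡1041, 729^16≡948, 729^32≡1486, 729^64≡2254, 729^128≡778, 729^256≡1517, 729^512≡903, 729^1024≡2516
1245 = 1024 + 128 + 64 + 16 + 8 + 4 + 1, so 729^1245 ≡ 2516·778·2254·948·1041·2869·729 ≡ 1721 (mod 3373)
Squares mod 3373: 1245^1≡1245, 1245^2≡1818, 1245^4≡2957, 1245^8≡1033, 1245^16≡1221, 1245^32≡3348, 1245^64≡625, 1245^128≡2730, 1245^256≡1943, 1245^512≡862, 1245^1024≡984
1843 = 1024 + 512 + 256 + 32 + 16 + 2 + 1, so 1245^1843 ≡ 984·862·1943·3348·1221·1818·1245 ≡ 1667 (mod 3373)
1721·1667 = 2868907 ≡ 1857 (mod 3373)
852 ≠ 1857, so verification fails.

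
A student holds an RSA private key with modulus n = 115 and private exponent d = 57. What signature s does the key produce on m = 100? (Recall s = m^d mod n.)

m^2 ≡ 100^2 = 10000 ≡ 110
m^4 ≡ 110^2 = 12100 ≡ 25
m^8 ≡ 25^2 = 625 ≡ 50
m^16 ≡ 50^2 = 2500 ≡ 85
m^32 ≡ 85^2 = 7225 ≡ 95
57 = 32 + 16 + 8 + 1, so m^57 ≡ 95·85·50·100 ≡ 110 (mod 115)

110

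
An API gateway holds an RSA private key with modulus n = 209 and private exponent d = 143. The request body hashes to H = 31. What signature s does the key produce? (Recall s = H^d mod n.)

179

H^143 mod 209 = 179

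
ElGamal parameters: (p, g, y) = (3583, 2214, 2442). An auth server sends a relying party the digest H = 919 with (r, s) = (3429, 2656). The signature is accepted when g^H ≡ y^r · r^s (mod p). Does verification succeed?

fails

Left side g^H mod p:
Squares mod 3583: 2214^1≡2214, 2214^2≡252, 2214^4≡2593, 2214^8≡1941, 2214^16≡1748, 2214^32≡2788, 2214^64≡1417, 2214^128≡1409, 2214^256≡299, 2214^512≡3409
919 = 512 + 256 + 128 + 16 + 4 + 2 + 1, so 2214^919 ≡ 3409·299·1409·1748·2593·252·2214 ≡ 2802 (mod 3583)
Right side y^r · r^s mod p:
Squares mod 3583: 2442^1≡2442, 2442^2≡1252, 2442^4≡1733, 2442^8≡735, 2442^16≡2775, 2442^32≡758, 2442^64≡1284, 2442^128≡476, 2442^256≡847, 2442^512≡809, 2442^1024≡2375, 2442^2048≡983
3429 = 2048 + 1024 + 256 + 64 + 32 + 4 + 1, so 2442^3429 ≡ 983·2375·847·1284·758·1733·2442 ≡ 534 (mod 3583)
Squares mod 3583: 3429^1≡3429, 3429^2≡2218, 3429^4≡65, 3429^8≡642, 3429^16≡119, 3429^32≡3412, 3429^64≡577, 3429^128≡3293, 3429^256≡1691, 3429^512≡247, 3429^1024≡98, 3429^2048≡2438
2656 = 2048 + 512 + 64 + 32, so 3429^2656 ≡ 2438·247·577·3412 ≡ 3281 (mod 3583)
534·3281 = 1752054 ≡ 3550 (mod 3583)
2802 ≠ 3550, so verification fails.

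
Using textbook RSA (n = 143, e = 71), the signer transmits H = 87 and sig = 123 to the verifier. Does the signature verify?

does not verify

sig^2 ≡ 123^2 = 15129 ≡ 114
sig^4 ≡ 114^2 = 12996 ≡ 126
sig^8 ≡ 126^2 = 15876 ≡ 3
sig^16 ≡ 3^2 = 9
sig^32 ≡ 9^2 = 81
sig^64 ≡ 81^2 = 6561 ≡ 126
71 = 64 + 4 + 2 + 1, so sig^71 ≡ 126·126·114·123 ≡ 24 (mod 143)
The recovered value 24 does not match the digest 87.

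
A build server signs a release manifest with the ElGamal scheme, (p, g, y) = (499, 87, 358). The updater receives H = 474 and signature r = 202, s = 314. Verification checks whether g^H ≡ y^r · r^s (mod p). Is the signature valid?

Left side g^H mod p:
87^2 = 7569 ≡ 84
87^4 ≡ 84^2 = 7056 ≡ 70
87^8 ≡ 70^2 = 4900 ≡ 409
87^16 ≡ 409^2 = 167281 ≡ 116
87^32 ≡ 116^2 = 13456 ≡ 482
87^64 ≡ 482^2 = 232324 ≡ 289
87^128 ≡ 289^2 = 83521 ≡ 188
87^256 ≡ 188^2 = 35344 ≡ 414
474 = 256 + 128 + 64 + 16 + 8 + 2, so 87^474 ≡ 414·188·289·116·409·84 ≡ 64 (mod 499)
Right side y^r · r^s mod p:
358^2 = 128164 ≡ 420
358^4 ≡ 420^2 = 176400 ≡ 253
358^8 ≡ 253^2 = 64009 ≡ 137
358^16 ≡ 137^2 = 18769 ≡ 306
358^32 ≡ 306^2 = 93636 ≡ 323
358^64 ≡ 323^2 = 104329 ≡ 38
358^128 ≡ 38^2 = 1444 ≡ 446
202 = 128 + 64 + 8 + 2, so 358^202 ≡ 446·38·137·420 ≡ 204 (mod 499)
202^2 = 40804 ≡ 385
202^4 ≡ 385^2 = 148225 ≡ 22
202^8 ≡ 22^2 = 484
202^16 ≡ 484^2 = 234256 ≡ 225
202^32 ≡ 225^2 = 50625 ≡ 226
202^64 ≡ 226^2 = 51076 ≡ 178
202^128 ≡ 178^2 = 31684 ≡ 247
202^256 ≡ 247^2 = 61009 ≡ 131
314 = 256 + 32 + 16 + 8 + 2, so 202^314 ≡ 131·226·225·484·385 ≡ 471 (mod 499)
204·471 = 96084 ≡ 276 (mod 499)
64 ≠ 276, so verification fails.

invalid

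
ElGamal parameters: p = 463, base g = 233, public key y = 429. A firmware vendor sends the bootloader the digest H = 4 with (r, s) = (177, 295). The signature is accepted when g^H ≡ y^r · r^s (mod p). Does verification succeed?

passes

Left side g^H mod p:
Squares mod 463: 233^1≡233, 233^2≡118, 233^4≡34
233^4 ≡ 34 (mod 463)
Right side y^r · r^s mod p:
Squares mod 463: 429^1≡429, 429^2≡230, 429^4≡118, 429^8≡34, 429^16≡230, 429^32≡118, 429^64≡34, 429^128≡230
177 = 128 + 32 + 16 + 1, so 429^177 ≡ 230·118·230·429 ≡ 233 (mod 463)
Squares mod 463: 177^1≡177, 177^2≡308, 177^4≡412, 177^8≡286, 177^16≡308, 177^32≡412, 177^64≡286, 177^128≡308, 177^256≡412
295 = 256 + 32 + 4 + 2 + 1, so 177^295 ≡ 412·412·412·308·177 ≡ 177 (mod 463)
233·177 = 41241 ≡ 34 (mod 463)
34 ≡ 34 (mod 463), so the signature is genuine.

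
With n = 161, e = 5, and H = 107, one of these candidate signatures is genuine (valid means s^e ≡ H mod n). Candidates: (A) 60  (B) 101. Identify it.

Candidate A: Squares mod 161: 60^1≡60, 60^2≡58, 60^4≡144; 5 = 4 + 1, so 60^5 ≡ 144·60 ≡ 107 (mod 161)
  → matches H = 107
Candidate B: Squares mod 161: 101^1≡101, 101^2≡58, 101^4≡144; 5 = 4 + 1, so 101^5 ≡ 144·101 ≡ 54 (mod 161)

A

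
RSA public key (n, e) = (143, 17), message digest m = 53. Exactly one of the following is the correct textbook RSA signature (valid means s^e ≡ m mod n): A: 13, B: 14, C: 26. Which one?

B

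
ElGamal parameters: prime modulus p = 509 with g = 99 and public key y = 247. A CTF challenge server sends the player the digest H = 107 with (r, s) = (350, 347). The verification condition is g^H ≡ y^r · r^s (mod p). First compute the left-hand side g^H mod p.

181

99^107 mod 509 = 181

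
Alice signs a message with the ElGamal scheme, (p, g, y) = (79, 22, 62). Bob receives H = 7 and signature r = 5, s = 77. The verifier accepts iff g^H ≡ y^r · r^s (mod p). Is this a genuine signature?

forged

Left side g^H mod p:
Squares mod 79: 22^1≡22, 22^2≡10, 22^4≡21
7 = 4 + 2 + 1, so 22^7 ≡ 21·10·22 ≡ 38 (mod 79)
Right side y^r · r^s mod p:
Squares mod 79: 62^1≡62, 62^2≡52, 62^4≡18
5 = 4 + 1, so 62^5 ≡ 18·62 ≡ 10 (mod 79)
Squares mod 79: 5^1≡5, 5^2≡25, 5^4≡72, 5^8≡49, 5^16≡31, 5^32≡13, 5^64≡11
77 = 64 + 8 + 4 + 1, so 5^77 ≡ 11·49·72·5 ≡ 16 (mod 79)
10·16 = 160 ≡ 2 (mod 79)
38 ≠ 2, so verification fails.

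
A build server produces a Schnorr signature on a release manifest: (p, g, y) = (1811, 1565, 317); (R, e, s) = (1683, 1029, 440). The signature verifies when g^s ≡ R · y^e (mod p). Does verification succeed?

g^s mod p:
1565^2 = 2449225 ≡ 753
1565^4 ≡ 753^2 = 567009 ≡ 166
1565^8 ≡ 166^2 = 27556 ≡ 391
1565^16 ≡ 391^2 = 152881 ≡ 757
1565^32 ≡ 757^2 = 573049 ≡ 773
1565^64 ≡ 773^2 = 597529 ≡ 1710
1565^128 ≡ 1710^2 = 2924100 ≡ 1146
1565^256 ≡ 1146^2 = 1313316 ≡ 341
440 = 256 + 128 + 32 + 16 + 8, so 1565^440 ≡ 341·1146·773·757·391 ≡ 1745 (mod 1811)
R · y^e mod p:
317^2 = 100489 ≡ 884
317^4 ≡ 884^2 = 781456 ≡ 915
317^8 ≡ 915^2 = 837225 ≡ 543
317^16 ≡ 543^2 = 294849 ≡ 1467
317^32 ≡ 1467^2 = 2152089 ≡ 621
317^64 ≡ 621^2 = 385641 ≡ 1709
317^128 ≡ 1709^2 = 2920681 ≡ 1349
317^256 ≡ 1349^2 = 1819801 ≡ 1557
317^512 ≡ 1557^2 = 2424249 ≡ 1131
317^1024 ≡ 1131^2 = 1279161 ≡ 595
1029 = 1024 + 4 + 1, so 317^1029 ≡ 595·915·317 ≡ 1669 (mod 1811)
1683·1669 = 2808927 ≡ 66 (mod 1811)
1745 ≠ 66; the check fails.

fails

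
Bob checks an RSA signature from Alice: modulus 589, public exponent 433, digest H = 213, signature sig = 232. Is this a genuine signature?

sig^2 ≡ 232^2 = 53824 ≡ 225
sig^4 ≡ 225^2 = 50625 ≡ 560
sig^8 ≡ 560^2 = 313600 ≡ 252
sig^16 ≡ 252^2 = 63504 ≡ 481
sig^32 ≡ 481^2 = 231361 ≡ 473
sig^64 ≡ 473^2 = 223729 ≡ 498
sig^128 ≡ 498^2 = 248004 ≡ 35
sig^256 ≡ 35^2 = 1225 ≡ 47
433 = 256 + 128 + 32 + 16 + 1, so sig^433 ≡ 47·35·473·481·232 ≡ 213 (mod 589)
sig^433 mod 589 = 213 matches H.

genuine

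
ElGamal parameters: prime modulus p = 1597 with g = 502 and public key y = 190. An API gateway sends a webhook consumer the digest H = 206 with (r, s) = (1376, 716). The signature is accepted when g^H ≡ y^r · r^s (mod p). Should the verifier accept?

Left side g^H mod p:
502^2 = 252004 ≡ 1275
502^4 ≡ 1275^2 = 1625625 ≡ 1476
502^8 ≡ 1476^2 = 2178576 ≡ 268
502^16 ≡ 268^2 = 71824 ≡ 1556
502^32 ≡ 1556^2 = 2421136 ≡ 84
502^64 ≡ 84^2 = 7056 ≡ 668
502^128 ≡ 668^2 = 446224 ≡ 661
206 = 128 + 64 + 8 + 4 + 2, so 502^206 ≡ 661·668·268·1476·1275 ≡ 198 (mod 1597)
Right side y^r · r^s mod p:
190^2 = 36100 ≡ 966
190^4 ≡ 966^2 = 933156 ≡ 508
190^8 ≡ 508^2 = 258064 ≡ 947
190^16 ≡ 947^2 = 896809 ≡ 892
190^32 ≡ 892^2 = 795664 ≡ 358
190^64 ≡ 358^2 = 128164 ≡ 404
190^128 ≡ 404^2 = 163216 ≡ 322
190^256 ≡ 322^2 = 103684 ≡ 1476
190^512 ≡ 1476^2 = 2178576 ≡ 268
190^1024 ≡ 268^2 = 71824 ≡ 1556
1376 = 1024 + 256 + 64 + 32, so 190^1376 ≡ 1556·1476·404·358 ≡ 28 (mod 1597)
1376^2 = 1893376 ≡ 931
1376^4 ≡ 931^2 = 866761 ≡ 1187
1376^8 ≡ 1187^2 = 1408969 ≡ 415
1376^16 ≡ 415^2 = 172225 ≡ 1346
1376^32 ≡ 1346^2 = 1811716 ≡ 718
1376^64 ≡ 718^2 = 515524 ≡ 1290
1376^128 ≡ 1290^2 = 1664100 ≡ 26
1376^256 ≡ 26^2 = 676
1376^512 ≡ 676^2 = 456976 ≡ 234
716 = 512 + 128 + 64 + 8 + 4, so 1376^716 ≡ 234·26·1290·415·1187 ≡ 718 (mod 1597)
28·718 = 20104 ≡ 940 (mod 1597)
198 ≠ 940, so verification fails.

reject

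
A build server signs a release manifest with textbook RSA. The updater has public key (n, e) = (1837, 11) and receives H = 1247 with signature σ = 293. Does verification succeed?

Squares mod 1837: σ^1≡293, σ^2≡1347, σ^4≡1290, σ^8≡1615
11 = 8 + 2 + 1, so σ^11 ≡ 1615·1347·293 ≡ 590 (mod 1837)
σ^11 mod 1837 = 590, but H = 1247.

fails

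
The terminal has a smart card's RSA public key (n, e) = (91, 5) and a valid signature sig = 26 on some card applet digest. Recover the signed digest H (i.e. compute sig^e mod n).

sig^2 ≡ 26^2 = 676 ≡ 39
sig^4 ≡ 39^2 = 1521 ≡ 65
5 = 4 + 1, so sig^5 ≡ 65·26 ≡ 52 (mod 91)

52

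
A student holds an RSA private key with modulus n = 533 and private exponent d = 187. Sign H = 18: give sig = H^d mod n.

242

H^2 ≡ 18^2 = 324
H^4 ≡ 324^2 = 104976 ≡ 508
H^8 ≡ 508^2 = 258064 ≡ 92
H^16 ≡ 92^2 = 8464 ≡ 469
H^32 ≡ 469^2 = 219961 ≡ 365
H^64 ≡ 365^2 = 133225 ≡ 508
H^128 ≡ 508^2 = 258064 ≡ 92
187 = 128 + 32 + 16 + 8 + 2 + 1, so H^187 ≡ 92·365·469·92·324·18 ≡ 242 (mod 533)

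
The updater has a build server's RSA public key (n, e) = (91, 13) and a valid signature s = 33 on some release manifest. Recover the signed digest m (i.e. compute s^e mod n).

33

s^2 ≡ 33^2 = 1089 ≡ 88
s^4 ≡ 88^2 = 7744 ≡ 9
s^8 ≡ 9^2 = 81
13 = 8 + 4 + 1, so s^13 ≡ 81·9·33 ≡ 33 (mod 91)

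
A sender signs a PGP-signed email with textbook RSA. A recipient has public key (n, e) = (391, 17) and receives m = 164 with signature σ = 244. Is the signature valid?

σ^2 ≡ 244^2 = 59536 ≡ 104
σ^4 ≡ 104^2 = 10816 ≡ 259
σ^8 ≡ 259^2 = 67081 ≡ 220
σ^16 ≡ 220^2 = 48400 ≡ 307
17 = 16 + 1, so σ^17 ≡ 307·244 ≡ 227 (mod 391)
σ^17 mod 391 = 227, but m = 164.

invalid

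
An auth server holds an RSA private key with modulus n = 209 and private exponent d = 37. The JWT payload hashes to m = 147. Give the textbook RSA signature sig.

m^37 mod 209 = 71

71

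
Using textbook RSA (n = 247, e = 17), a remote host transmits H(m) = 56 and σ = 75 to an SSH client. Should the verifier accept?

σ^2 ≡ 75^2 = 5625 ≡ 191
σ^4 ≡ 191^2 = 36481 ≡ 172
σ^8 ≡ 172^2 = 29584 ≡ 191
σ^16 ≡ 191^2 = 36481 ≡ 172
17 = 16 + 1, so σ^17 ≡ 172·75 ≡ 56 (mod 247)
56 = H(m), so the signature checks out.

accept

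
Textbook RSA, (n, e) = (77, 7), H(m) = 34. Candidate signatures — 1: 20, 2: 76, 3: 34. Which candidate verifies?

Candidate 1: Squares mod 77: 20^1≡20, 20^2≡15, 20^4≡71; 7 = 4 + 2 + 1, so 20^7 ≡ 71·15·20 ≡ 48 (mod 77)
Candidate 2: Squares mod 77: 76^1≡76, 76^2≡1, 76^4≡1; 7 = 4 + 2 + 1, so 76^7 ≡ 1·1·76 ≡ 76 (mod 77)
Candidate 3: Squares mod 77: 34^1≡34, 34^2≡1, 34^4≡1; 7 = 4 + 2 + 1, so 34^7 ≡ 1·1·34 ≡ 34 (mod 77)
  → matches H(m) = 34

3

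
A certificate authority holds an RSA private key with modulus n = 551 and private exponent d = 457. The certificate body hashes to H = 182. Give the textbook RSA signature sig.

H^457 mod 551 = 334

334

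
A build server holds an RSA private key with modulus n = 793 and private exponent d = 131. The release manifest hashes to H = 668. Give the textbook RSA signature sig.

H^131 mod 793 = 424

424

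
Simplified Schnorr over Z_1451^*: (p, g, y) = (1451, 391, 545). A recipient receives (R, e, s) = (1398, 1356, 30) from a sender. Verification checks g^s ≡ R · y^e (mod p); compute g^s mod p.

391^2 = 152881 ≡ 526
391^4 ≡ 526^2 = 276676 ≡ 986
391^8 ≡ 986^2 = 972196 ≡ 26
391^16 ≡ 26^2 = 676
30 = 16 + 8 + 4 + 2, so 391^30 ≡ 676·26·986·526 ≡ 135 (mod 1451)

135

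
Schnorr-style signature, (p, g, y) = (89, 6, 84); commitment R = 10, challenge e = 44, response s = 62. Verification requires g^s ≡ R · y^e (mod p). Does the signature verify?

verifies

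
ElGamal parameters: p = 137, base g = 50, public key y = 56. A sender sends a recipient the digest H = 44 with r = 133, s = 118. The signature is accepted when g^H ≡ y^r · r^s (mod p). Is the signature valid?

valid

Left side g^H mod p:
50^2 = 2500 ≡ 34
50^4 ≡ 34^2 = 1156 ≡ 60
50^8 ≡ 60^2 = 3600 ≡ 38
50^16 ≡ 38^2 = 1444 ≡ 74
50^32 ≡ 74^2 = 5476 ≡ 133
44 = 32 + 8 + 4, so 50^44 ≡ 133·38·60 ≡ 59 (mod 137)
Right side y^r · r^s mod p:
56^2 = 3136 ≡ 122
56^4 ≡ 122^2 = 14884 ≡ 88
56^8 ≡ 88^2 = 7744 ≡ 72
56^16 ≡ 72^2 = 5184 ≡ 115
56^32 ≡ 115^2 = 13225 ≡ 73
56^64 ≡ 73^2 = 5329 ≡ 123
56^128 ≡ 123^2 = 15129 ≡ 59
133 = 128 + 4 + 1, so 56^133 ≡ 59·88·56 ≡ 38 (mod 137)
133^2 = 17689 ≡ 16
133^4 ≡ 16^2 = 256 ≡ 119
133^8 ≡ 119^2 = 14161 ≡ 50
133^16 ≡ 50^2 = 2500 ≡ 34
133^32 ≡ 34^2 = 1156 ≡ 60
133^64 ≡ 60^2 = 3600 ≡ 38
118 = 64 + 32 + 16 + 4 + 2, so 133^118 ≡ 38·60·34·119·16 ≡ 34 (mod 137)
38·34 = 1292 ≡ 59 (mod 137)
59 ≡ 59 (mod 137), so the signature is genuine.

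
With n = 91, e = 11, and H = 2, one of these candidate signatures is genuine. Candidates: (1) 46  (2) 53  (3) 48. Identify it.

1

Candidate 1: Squares mod 91: 46^1≡46, 46^2≡23, 46^4≡74, 46^8≡16; 11 = 8 + 2 + 1, so 46^11 ≡ 16·23·46 ≡ 2 (mod 91)
  → matches H = 2
Candidate 2: Squares mod 91: 53^1≡53, 53^2≡79, 53^4≡53, 53^8≡79; 11 = 8 + 2 + 1, so 53^11 ≡ 79·79·53 ≡ 79 (mod 91)
Candidate 3: Squares mod 91: 48^1≡48, 48^2≡29, 48^4≡22, 48^8≡29; 11 = 8 + 2 + 1, so 48^11 ≡ 29·29·48 ≡ 55 (mod 91)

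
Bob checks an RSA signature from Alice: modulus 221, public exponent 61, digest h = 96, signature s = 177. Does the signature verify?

does not verify

s^2 ≡ 177^2 = 31329 ≡ 168
s^4 ≡ 168^2 = 28224 ≡ 157
s^8 ≡ 157^2 = 24649 ≡ 118
s^16 ≡ 118^2 = 13924 ≡ 1
s^32 ≡ 1^2 = 1
61 = 32 + 16 + 8 + 4 + 1, so s^61 ≡ 1·1·118·157·177 ≡ 125 (mod 221)
s^61 mod 221 = 125, but h = 96.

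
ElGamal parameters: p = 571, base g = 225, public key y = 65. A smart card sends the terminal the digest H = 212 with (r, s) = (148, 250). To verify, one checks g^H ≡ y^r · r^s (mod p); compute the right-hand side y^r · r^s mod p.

20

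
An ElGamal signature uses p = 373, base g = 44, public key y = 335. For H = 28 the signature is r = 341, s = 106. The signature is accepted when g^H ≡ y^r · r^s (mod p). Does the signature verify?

Left side g^H mod p:
44^2 = 1936 ≡ 71
44^4 ≡ 71^2 = 5041 ≡ 192
44^8 ≡ 192^2 = 36864 ≡ 310
44^16 ≡ 310^2 = 96100 ≡ 239
28 = 16 + 8 + 4, so 44^28 ≡ 239·310·192 ≡ 179 (mod 373)
Right side y^r · r^s mod p:
335^2 = 112225 ≡ 325
335^4 ≡ 325^2 = 105625 ≡ 66
335^8 ≡ 66^2 = 4356 ≡ 253
335^16 ≡ 253^2 = 64009 ≡ 226
335^32 ≡ 226^2 = 51076 ≡ 348
335^64 ≡ 348^2 = 121104 ≡ 252
335^128 ≡ 252^2 = 63504 ≡ 94
335^256 ≡ 94^2 = 8836 ≡ 257
341 = 256 + 64 + 16 + 4 + 1, so 335^341 ≡ 257·252·226·66·335 ≡ 285 (mod 373)
341^2 = 116281 ≡ 278
341^4 ≡ 278^2 = 77284 ≡ 73
341^8 ≡ 73^2 = 5329 ≡ 107
341^16 ≡ 107^2 = 11449 ≡ 259
341^32 ≡ 259^2 = 67081 ≡ 314
341^64 ≡ 314^2 = 98596 ≡ 124
106 = 64 + 32 + 8 + 2, so 341^106 ≡ 124·314·107·278 ≡ 265 (mod 373)
285·265 = 75525 ≡ 179 (mod 373)
179 ≡ 179 (mod 373), so the signature is genuine.

verifies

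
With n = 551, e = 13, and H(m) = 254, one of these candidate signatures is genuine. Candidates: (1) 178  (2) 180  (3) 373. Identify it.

Candidate 1: Squares mod 551: 178^1≡178, 178^2≡277, 178^4≡140, 178^8≡315; 13 = 8 + 4 + 1, so 178^13 ≡ 315·140·178 ≡ 254 (mod 551)
  → matches H(m) = 254
Candidate 2: Squares mod 551: 180^1≡180, 180^2≡442, 180^4≡310, 180^8≡226; 13 = 8 + 4 + 1, so 180^13 ≡ 226·310·180 ≡ 63 (mod 551)
Candidate 3: Squares mod 551: 373^1≡373, 373^2≡277, 373^4≡140, 373^8≡315; 13 = 8 + 4 + 1, so 373^13 ≡ 315·140·373 ≡ 297 (mod 551)

1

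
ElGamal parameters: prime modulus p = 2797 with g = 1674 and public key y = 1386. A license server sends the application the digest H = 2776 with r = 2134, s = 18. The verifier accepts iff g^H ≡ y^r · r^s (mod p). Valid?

yes

Left side g^H mod p:
1674^2 = 2802276 ≡ 2479
1674^4 ≡ 2479^2 = 6145441 ≡ 432
1674^8 ≡ 432^2 = 186624 ≡ 2022
1674^16 ≡ 2022^2 = 4088484 ≡ 2067
1674^32 ≡ 2067^2 = 4272489 ≡ 1470
1674^64 ≡ 1470^2 = 2160900 ≡ 1616
1674^128 ≡ 1616^2 = 2611456 ≡ 1855
1674^256 ≡ 1855^2 = 3441025 ≡ 715
1674^512 ≡ 715^2 = 511225 ≡ 2171
1674^1024 ≡ 2171^2 = 4713241 ≡ 296
1674^2048 ≡ 296^2 = 87616 ≡ 909
2776 = 2048 + 512 + 128 + 64 + 16 + 8, so 1674^2776 ≡ 909·2171·1855·1616·2067·2022 ≡ 2398 (mod 2797)
Right side y^r · r^s mod p:
1386^2 = 1920996 ≡ 2254
1386^4 ≡ 2254^2 = 5080516 ≡ 1164
1386^8 ≡ 1164^2 = 1354896 ≡ 1148
1386^16 ≡ 1148^2 = 1317904 ≡ 517
1386^32 ≡ 517^2 = 267289 ≡ 1574
1386^64 ≡ 1574^2 = 2477476 ≡ 2131
1386^128 ≡ 2131^2 = 4541161 ≡ 1630
1386^256 ≡ 1630^2 = 2656900 ≡ 2547
1386^512 ≡ 2547^2 = 6487209 ≡ 966
1386^1024 ≡ 966^2 = 933156 ≡ 1755
1386^2048 ≡ 1755^2 = 3080025 ≡ 528
2134 = 2048 + 64 + 16 + 4 + 2, so 1386^2134 ≡ 528·2131·517·1164·2254 ≡ 1902 (mod 2797)
2134^2 = 4553956 ≡ 440
2134^4 ≡ 440^2 = 193600 ≡ 607
2134^8 ≡ 607^2 = 368449 ≡ 2042
2134^16 ≡ 2042^2 = 4169764 ≡ 2234
18 = 16 + 2, so 2134^18 ≡ 2234·440 ≡ 1213 (mod 2797)
1902·1213 = 2307126 ≡ 2398 (mod 2797)
2398 ≡ 2398 (mod 2797), so the signature is genuine.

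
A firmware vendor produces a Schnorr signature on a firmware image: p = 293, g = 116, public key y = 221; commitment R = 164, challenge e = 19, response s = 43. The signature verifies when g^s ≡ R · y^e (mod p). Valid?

no

g^s mod p:
Squares mod 293: 116^1≡116, 116^2≡271, 116^4≡191, 116^8≡149, 116^16≡226, 116^32≡94
43 = 32 + 8 + 2 + 1, so 116^43 ≡ 94·149·271·116 ≡ 51 (mod 293)
R · y^e mod p:
Squares mod 293: 221^1≡221, 221^2≡203, 221^4≡189, 221^8≡268, 221^16≡39
19 = 16 + 2 + 1, so 221^19 ≡ 39·203·221 ≡ 154 (mod 293)
164·154 = 25256 ≡ 58 (mod 293)
51 ≠ 58; the check fails.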